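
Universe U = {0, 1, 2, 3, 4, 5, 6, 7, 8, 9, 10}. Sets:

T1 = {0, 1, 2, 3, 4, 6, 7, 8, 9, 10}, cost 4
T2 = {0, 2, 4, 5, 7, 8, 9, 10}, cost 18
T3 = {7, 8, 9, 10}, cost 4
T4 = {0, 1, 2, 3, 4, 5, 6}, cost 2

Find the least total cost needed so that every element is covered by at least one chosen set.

T1, T4 cover every element at cost 4 + 2 = 6.
Any cover uses at least 2 sets; among all covering selections none totals below 6.

6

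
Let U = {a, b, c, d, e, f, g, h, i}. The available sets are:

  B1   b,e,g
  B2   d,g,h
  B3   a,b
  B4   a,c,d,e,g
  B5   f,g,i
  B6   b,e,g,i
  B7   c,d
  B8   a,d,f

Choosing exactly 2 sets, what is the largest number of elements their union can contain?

7

Choosing B4, B5 covers {a, c, d, e, f, g, i} — 7 elements.
No choice of 2 sets does better; here b, h are left uncovered.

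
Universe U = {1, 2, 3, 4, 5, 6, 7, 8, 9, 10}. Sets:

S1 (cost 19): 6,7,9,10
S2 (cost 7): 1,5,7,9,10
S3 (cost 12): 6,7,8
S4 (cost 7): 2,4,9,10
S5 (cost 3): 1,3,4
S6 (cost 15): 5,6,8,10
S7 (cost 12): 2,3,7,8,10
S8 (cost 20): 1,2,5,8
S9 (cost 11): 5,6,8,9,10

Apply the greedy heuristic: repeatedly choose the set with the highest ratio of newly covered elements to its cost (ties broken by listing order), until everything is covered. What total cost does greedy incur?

Pick 1: S5 adds 3 new (1, 3, 4) at cost 3 (ratio 3/3).
Pick 2: S2 adds 4 new (5, 7, 9, 10) at cost 7 (ratio 4/7).
Pick 3: S9 adds 2 new (6, 8) at cost 11 (ratio 2/11).
Pick 4: S4 adds 1 new (2) at cost 7 (ratio 1/7).
Greedy total cost: 3 + 7 + 11 + 7 = 28. (The true optimum is 26, so greedy overshoots here.)

28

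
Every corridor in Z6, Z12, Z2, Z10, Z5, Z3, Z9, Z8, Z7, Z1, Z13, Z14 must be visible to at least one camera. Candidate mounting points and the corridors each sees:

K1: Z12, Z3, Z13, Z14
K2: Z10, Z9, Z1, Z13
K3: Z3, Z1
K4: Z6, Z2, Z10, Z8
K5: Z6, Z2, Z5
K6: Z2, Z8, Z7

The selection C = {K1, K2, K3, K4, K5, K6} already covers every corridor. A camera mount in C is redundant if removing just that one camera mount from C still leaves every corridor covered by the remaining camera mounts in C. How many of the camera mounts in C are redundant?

Drop K1: Z12, Z14 uncovered — not redundant.
Drop K2: Z9 uncovered — not redundant.
Drop K3: the rest still cover every corridor — redundant.
Drop K4: the rest still cover every corridor — redundant.
Drop K5: Z5 uncovered — not redundant.
Drop K6: Z7 uncovered — not redundant.
2 redundant: K3, K4.

2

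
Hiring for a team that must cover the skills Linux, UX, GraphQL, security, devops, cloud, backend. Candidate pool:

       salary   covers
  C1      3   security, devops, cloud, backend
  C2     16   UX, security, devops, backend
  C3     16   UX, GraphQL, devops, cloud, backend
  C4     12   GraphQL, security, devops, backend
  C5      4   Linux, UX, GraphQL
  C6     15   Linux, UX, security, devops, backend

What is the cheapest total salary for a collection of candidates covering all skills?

C1, C5 cover every skill at salary 3 + 4 = 7.
Any cover uses at least 2 candidates; among all covering selections none totals below 7.

7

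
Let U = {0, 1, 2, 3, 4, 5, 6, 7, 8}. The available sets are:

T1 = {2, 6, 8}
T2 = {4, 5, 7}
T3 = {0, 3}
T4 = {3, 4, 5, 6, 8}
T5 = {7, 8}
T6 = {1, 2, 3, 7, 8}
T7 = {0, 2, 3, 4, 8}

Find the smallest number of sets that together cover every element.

T3, T4, T6 together cover {0, 1, 2, 3, 4, 5, 6, 7, 8} — every element.
No 2 of the 7 sets cover everything (all 21 pairs fall short), so 3 is minimum.

3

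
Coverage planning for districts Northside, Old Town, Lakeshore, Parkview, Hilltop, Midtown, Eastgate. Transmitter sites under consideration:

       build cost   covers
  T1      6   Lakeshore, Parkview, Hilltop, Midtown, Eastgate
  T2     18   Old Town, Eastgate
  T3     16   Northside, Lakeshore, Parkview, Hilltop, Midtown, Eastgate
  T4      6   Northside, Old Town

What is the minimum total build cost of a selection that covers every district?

12

T1, T4 cover every district at build cost 6 + 6 = 12.
Any cover uses at least 2 transmitter sites; among all covering selections none totals below 12.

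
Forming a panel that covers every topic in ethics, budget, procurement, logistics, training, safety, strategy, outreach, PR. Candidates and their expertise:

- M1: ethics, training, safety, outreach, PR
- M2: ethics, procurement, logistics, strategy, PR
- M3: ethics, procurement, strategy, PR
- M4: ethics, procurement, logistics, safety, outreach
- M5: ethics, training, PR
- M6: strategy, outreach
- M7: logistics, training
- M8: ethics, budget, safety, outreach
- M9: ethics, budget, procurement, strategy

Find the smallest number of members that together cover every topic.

M1, M2, M8 together cover {ethics, budget, procurement, logistics, training, safety, strategy, outreach, PR} — every topic.
No 2 of the 9 members cover everything (all 36 pairs fall short), so 3 is minimum.

3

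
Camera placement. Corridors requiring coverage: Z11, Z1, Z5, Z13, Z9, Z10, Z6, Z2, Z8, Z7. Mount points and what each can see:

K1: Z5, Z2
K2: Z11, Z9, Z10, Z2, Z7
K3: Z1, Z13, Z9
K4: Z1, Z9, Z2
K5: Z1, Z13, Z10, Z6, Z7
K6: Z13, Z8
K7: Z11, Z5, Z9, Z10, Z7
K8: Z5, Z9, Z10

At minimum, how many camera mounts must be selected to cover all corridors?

K1, K2, K5, K6 together cover {Z11, Z1, Z5, Z13, Z9, Z10, Z6, Z2, Z8, Z7} — every corridor.
No 3 of the 8 camera mounts cover everything (all 56 triples fall short), so 4 is minimum.

4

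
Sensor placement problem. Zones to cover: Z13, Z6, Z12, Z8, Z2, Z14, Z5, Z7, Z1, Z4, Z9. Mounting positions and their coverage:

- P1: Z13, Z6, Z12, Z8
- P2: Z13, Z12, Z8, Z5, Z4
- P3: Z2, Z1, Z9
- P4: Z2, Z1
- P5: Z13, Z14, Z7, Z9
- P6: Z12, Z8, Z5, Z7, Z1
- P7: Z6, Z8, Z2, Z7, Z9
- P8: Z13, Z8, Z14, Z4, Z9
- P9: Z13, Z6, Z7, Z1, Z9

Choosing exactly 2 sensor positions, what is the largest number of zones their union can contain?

Choosing P2, P7 covers {Z13, Z6, Z12, Z8, Z2, Z5, Z7, Z4, Z9} — 9 zones.
No choice of 2 sensor positions does better; here Z14, Z1 are left uncovered.

9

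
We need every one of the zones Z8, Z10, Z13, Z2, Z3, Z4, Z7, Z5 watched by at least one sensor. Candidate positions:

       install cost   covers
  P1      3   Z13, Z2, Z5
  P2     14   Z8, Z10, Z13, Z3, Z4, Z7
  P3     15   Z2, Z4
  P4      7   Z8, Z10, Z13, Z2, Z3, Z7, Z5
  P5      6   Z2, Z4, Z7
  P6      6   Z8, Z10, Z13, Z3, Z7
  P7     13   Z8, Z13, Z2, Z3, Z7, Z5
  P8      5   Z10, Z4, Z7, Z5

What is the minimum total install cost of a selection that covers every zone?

12

P4, P8 cover every zone at install cost 7 + 5 = 12.
Any cover uses at least 2 sensor positions; among all covering selections none totals below 12.
Greedy by coverage-per-install cost would pick P1, P6, P8 for 14 — worse than the optimum 12.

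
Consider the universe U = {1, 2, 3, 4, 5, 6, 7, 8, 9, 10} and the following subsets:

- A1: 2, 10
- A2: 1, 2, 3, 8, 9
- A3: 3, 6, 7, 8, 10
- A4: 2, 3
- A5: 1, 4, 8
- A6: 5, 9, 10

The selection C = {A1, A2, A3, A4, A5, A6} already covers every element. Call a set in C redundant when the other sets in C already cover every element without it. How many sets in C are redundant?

3

Drop A1: the rest still cover every element — redundant.
Drop A2: the rest still cover every element — redundant.
Drop A3: 6, 7 uncovered — not redundant.
Drop A4: the rest still cover every element — redundant.
Drop A5: 4 uncovered — not redundant.
Drop A6: 5 uncovered — not redundant.
3 redundant: A1, A2, A4.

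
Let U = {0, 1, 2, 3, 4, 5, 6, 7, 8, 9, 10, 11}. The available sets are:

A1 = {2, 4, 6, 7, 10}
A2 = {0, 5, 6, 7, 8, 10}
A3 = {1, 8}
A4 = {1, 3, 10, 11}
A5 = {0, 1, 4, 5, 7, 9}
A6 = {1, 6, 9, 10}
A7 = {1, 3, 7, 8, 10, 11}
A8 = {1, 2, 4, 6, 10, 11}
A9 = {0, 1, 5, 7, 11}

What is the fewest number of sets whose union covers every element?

A1, A5, A7 together cover {0, 1, 2, 3, 4, 5, 6, 7, 8, 9, 10, 11} — every element.
No 2 of the 9 sets cover everything (all 36 pairs fall short), so 3 is minimum.

3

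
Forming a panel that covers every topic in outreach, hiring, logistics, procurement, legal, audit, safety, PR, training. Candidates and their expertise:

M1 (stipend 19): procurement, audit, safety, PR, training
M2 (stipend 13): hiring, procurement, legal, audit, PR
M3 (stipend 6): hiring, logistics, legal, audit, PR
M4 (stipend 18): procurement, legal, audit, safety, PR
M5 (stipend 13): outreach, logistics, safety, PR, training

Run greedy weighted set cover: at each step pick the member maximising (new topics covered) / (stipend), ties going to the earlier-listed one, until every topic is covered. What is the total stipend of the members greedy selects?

32

Pick 1: M3 adds 5 new (hiring, logistics, legal, audit, PR) at stipend 6 (ratio 5/6).
Pick 2: M5 adds 3 new (outreach, safety, training) at stipend 13 (ratio 3/13).
Pick 3: M2 adds 1 new (procurement) at stipend 13 (ratio 1/13).
Greedy total stipend: 6 + 13 + 13 = 32. (The true optimum is 26, so greedy overshoots here.)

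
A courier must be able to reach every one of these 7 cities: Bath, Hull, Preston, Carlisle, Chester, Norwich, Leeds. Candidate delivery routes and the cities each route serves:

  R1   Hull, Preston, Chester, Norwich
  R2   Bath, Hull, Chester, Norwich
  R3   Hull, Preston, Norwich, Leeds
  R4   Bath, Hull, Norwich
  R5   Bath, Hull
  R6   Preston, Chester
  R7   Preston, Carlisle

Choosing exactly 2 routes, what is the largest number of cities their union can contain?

6

Choosing R2, R3 covers {Bath, Hull, Preston, Chester, Norwich, Leeds} — 6 cities.
No choice of 2 routes does better; here Carlisle is left uncovered.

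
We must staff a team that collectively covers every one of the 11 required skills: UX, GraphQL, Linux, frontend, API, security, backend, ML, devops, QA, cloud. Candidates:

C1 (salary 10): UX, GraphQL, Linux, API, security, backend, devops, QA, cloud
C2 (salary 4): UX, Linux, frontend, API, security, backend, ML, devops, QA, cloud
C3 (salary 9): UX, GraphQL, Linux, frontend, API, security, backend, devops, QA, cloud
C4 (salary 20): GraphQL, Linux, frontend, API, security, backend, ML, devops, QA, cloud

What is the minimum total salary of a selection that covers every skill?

C2, C3 cover every skill at salary 4 + 9 = 13.
Any cover uses at least 2 candidates; among all covering selections none totals below 13.

13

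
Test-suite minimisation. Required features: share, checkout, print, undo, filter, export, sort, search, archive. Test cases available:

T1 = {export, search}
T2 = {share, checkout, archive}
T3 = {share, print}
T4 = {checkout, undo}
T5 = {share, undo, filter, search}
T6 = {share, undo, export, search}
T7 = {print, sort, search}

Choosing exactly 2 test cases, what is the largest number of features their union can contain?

6

Choosing T2, T5 covers {share, checkout, undo, filter, search, archive} — 6 features.
No choice of 2 test cases does better; here print, export, sort are left uncovered.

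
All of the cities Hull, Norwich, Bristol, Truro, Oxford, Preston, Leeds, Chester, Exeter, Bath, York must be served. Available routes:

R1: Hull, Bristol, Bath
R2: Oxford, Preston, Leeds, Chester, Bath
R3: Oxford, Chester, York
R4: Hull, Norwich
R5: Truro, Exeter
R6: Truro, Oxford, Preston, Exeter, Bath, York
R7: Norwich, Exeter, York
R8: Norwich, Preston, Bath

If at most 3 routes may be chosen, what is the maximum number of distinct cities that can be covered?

Choosing R1, R2, R6 covers {Hull, Bristol, Truro, Oxford, Preston, Leeds, Chester, Exeter, Bath, York} — 10 cities.
No choice of 3 routes does better; here Norwich is left uncovered.

10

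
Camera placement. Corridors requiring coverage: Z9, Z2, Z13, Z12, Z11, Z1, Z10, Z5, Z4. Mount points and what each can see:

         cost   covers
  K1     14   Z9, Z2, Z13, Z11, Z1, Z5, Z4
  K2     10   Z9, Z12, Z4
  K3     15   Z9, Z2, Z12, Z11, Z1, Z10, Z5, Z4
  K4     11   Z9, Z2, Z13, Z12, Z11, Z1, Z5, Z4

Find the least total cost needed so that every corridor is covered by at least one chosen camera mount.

26

K3, K4 cover every corridor at cost 15 + 11 = 26.
Any cover uses at least 2 camera mounts; among all covering selections none totals below 26.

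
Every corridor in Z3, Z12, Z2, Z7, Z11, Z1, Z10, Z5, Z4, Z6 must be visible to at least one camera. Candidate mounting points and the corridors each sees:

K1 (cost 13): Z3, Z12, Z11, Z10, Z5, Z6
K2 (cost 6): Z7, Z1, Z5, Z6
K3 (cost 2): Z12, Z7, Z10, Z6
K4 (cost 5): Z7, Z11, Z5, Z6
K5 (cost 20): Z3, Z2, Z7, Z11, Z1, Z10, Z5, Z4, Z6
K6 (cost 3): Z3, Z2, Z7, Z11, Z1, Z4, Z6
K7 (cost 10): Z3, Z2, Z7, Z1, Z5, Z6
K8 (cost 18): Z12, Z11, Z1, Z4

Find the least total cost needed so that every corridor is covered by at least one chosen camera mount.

K3, K4, K6 cover every corridor at cost 2 + 5 + 3 = 10.
Any cover uses at least 2 camera mounts; among all covering selections none totals below 10.

10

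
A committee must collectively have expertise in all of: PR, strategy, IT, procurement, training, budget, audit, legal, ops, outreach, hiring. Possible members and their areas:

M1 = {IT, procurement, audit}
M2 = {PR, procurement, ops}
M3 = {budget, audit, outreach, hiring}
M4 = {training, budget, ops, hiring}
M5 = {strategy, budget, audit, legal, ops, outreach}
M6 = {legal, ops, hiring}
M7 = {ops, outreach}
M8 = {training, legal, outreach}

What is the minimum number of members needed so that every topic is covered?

M1, M2, M4, M5 together cover {PR, strategy, IT, procurement, training, budget, audit, legal, ops, outreach, hiring} — every topic.
No 3 of the 8 members cover everything (all 56 triples fall short), so 4 is minimum.

4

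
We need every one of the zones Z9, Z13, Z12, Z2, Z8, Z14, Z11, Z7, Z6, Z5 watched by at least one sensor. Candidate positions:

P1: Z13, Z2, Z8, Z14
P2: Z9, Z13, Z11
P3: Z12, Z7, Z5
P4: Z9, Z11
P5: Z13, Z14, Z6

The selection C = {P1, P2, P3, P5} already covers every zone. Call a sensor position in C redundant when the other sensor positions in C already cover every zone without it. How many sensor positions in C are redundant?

Drop P1: Z2, Z8 uncovered — not redundant.
Drop P2: Z9, Z11 uncovered — not redundant.
Drop P3: Z12, Z7, Z5 uncovered — not redundant.
Drop P5: Z6 uncovered — not redundant.
None of the sensor positions in C is redundant.

0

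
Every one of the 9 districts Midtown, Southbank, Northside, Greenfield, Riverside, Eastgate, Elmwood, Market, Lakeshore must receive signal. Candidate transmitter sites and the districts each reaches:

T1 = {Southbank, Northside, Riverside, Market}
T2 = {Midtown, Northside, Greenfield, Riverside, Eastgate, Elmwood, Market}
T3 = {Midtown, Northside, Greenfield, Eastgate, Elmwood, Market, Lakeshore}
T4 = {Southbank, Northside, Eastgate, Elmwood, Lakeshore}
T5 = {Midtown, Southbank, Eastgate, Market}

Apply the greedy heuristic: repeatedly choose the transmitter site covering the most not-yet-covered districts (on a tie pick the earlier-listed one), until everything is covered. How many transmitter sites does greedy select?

2

Pick 1: T2 covers 7 new districts (Midtown, Northside, Greenfield, Riverside, Eastgate, Elmwood, Market).
Pick 2: T4 covers 2 new districts (Southbank, Lakeshore).
Greedy uses 2 transmitter sites.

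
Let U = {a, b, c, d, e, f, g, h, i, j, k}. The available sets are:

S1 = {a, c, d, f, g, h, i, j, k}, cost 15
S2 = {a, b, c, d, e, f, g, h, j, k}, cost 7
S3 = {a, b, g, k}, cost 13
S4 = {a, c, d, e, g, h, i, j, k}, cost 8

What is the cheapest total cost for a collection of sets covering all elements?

15

S2, S4 cover every element at cost 7 + 8 = 15.
Any cover uses at least 2 sets; among all covering selections none totals below 15.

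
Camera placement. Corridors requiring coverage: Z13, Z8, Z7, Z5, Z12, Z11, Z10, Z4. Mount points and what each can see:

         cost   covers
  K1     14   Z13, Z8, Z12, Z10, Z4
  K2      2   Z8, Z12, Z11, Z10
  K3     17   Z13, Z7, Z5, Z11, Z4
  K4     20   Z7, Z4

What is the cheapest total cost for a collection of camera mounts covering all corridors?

K2, K3 cover every corridor at cost 2 + 17 = 19.
Any cover uses at least 2 camera mounts; among all covering selections none totals below 19.

19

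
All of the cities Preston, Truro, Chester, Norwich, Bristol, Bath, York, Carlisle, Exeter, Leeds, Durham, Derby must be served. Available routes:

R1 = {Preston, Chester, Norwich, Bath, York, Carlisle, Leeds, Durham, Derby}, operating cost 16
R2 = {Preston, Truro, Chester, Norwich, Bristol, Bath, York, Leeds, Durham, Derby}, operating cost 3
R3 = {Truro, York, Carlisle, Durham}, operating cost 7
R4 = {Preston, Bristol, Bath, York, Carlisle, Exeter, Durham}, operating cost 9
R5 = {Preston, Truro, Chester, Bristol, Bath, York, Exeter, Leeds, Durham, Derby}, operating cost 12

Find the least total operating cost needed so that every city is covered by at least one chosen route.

12

R2, R4 cover every city at operating cost 3 + 9 = 12.
Any cover uses at least 2 routes; among all covering selections none totals below 12.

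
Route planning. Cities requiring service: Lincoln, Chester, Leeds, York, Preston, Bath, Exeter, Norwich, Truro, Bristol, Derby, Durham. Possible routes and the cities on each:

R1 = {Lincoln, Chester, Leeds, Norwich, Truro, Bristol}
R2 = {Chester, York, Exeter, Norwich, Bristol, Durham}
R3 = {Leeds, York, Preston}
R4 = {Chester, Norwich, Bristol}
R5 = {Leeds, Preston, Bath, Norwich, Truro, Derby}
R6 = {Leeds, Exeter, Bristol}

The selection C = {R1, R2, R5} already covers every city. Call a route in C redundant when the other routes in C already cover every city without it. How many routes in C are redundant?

Drop R1: Lincoln uncovered — not redundant.
Drop R2: York, Exeter, Durham uncovered — not redundant.
Drop R5: Preston, Bath, Derby uncovered — not redundant.
None of the routes in C is redundant.

0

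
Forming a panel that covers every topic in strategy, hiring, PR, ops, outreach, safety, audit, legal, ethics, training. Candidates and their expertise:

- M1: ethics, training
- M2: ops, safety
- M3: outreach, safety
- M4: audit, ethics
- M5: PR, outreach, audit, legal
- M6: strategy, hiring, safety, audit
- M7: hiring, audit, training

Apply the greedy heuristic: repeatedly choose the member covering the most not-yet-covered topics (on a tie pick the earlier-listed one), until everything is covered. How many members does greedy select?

Pick 1: M5 covers 4 new topics (PR, outreach, audit, legal).
Pick 2: M6 covers 3 new topics (strategy, hiring, safety).
Pick 3: M1 covers 2 new topics (ethics, training).
Pick 4: M2 covers 1 new topics (ops).
Greedy uses 4 members.

4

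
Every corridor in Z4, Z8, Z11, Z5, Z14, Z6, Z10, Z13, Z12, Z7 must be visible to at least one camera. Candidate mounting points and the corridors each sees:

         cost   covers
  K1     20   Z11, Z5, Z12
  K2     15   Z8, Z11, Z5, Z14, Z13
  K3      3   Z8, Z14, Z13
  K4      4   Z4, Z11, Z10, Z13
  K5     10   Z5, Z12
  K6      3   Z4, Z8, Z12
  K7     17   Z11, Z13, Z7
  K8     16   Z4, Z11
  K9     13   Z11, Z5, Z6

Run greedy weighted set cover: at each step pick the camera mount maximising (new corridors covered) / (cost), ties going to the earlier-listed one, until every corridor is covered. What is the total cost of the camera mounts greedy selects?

40

Pick 1: K3 adds 3 new (Z8, Z14, Z13) at cost 3 (ratio 3/3).
Pick 2: K4 adds 3 new (Z4, Z11, Z10) at cost 4 (ratio 3/4).
Pick 3: K6 adds 1 new (Z12) at cost 3 (ratio 1/3).
Pick 4: K9 adds 2 new (Z5, Z6) at cost 13 (ratio 2/13).
Pick 5: K7 adds 1 new (Z7) at cost 17 (ratio 1/17).
Greedy total cost: 3 + 4 + 3 + 13 + 17 = 40.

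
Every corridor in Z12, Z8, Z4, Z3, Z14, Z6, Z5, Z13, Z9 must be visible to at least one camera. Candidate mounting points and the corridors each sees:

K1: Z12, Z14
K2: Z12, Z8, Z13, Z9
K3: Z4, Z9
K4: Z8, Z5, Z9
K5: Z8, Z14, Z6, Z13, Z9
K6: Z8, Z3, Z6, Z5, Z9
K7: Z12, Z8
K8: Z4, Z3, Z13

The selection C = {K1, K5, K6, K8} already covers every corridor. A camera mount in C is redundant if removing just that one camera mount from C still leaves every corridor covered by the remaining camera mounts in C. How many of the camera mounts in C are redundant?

1

Drop K1: Z12 uncovered — not redundant.
Drop K5: the rest still cover every corridor — redundant.
Drop K6: Z5 uncovered — not redundant.
Drop K8: Z4 uncovered — not redundant.
1 redundant: K5.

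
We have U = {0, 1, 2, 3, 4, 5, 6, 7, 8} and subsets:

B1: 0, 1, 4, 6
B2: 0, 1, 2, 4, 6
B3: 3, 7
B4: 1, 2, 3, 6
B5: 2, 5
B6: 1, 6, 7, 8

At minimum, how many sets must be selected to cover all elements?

B1, B3, B5, B6 together cover {0, 1, 2, 3, 4, 5, 6, 7, 8} — every element.
No 3 of the 6 sets cover everything (all 20 triples fall short), so 4 is minimum.

4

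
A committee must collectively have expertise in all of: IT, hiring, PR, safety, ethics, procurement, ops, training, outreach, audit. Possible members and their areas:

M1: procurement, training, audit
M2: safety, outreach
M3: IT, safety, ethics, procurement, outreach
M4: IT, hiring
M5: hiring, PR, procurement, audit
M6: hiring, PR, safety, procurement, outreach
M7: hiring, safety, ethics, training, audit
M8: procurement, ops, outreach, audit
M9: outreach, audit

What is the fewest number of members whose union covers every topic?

4

M1, M3, M5, M8 together cover {IT, hiring, PR, safety, ethics, procurement, ops, training, outreach, audit} — every topic.
No 3 of the 9 members cover everything (all 84 triples fall short), so 4 is minimum.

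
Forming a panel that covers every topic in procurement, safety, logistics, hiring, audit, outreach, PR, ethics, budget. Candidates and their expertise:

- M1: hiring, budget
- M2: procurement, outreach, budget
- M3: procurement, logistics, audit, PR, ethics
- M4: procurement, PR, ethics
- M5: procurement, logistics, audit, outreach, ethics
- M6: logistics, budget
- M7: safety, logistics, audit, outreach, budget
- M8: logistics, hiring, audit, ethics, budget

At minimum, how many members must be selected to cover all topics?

3

M1, M3, M7 together cover {procurement, safety, logistics, hiring, audit, outreach, PR, ethics, budget} — every topic.
No 2 of the 8 members cover everything (all 28 pairs fall short), so 3 is minimum.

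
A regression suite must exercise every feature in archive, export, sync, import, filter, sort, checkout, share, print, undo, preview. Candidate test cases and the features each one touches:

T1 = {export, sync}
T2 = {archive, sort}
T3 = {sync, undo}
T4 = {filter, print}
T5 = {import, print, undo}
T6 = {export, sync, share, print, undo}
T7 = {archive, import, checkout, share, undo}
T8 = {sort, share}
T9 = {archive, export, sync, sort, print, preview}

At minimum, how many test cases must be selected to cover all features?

3

T4, T7, T9 together cover {archive, export, sync, import, filter, sort, checkout, share, print, undo, preview} — every feature.
No 2 of the 9 test cases cover everything (all 36 pairs fall short), so 3 is minimum.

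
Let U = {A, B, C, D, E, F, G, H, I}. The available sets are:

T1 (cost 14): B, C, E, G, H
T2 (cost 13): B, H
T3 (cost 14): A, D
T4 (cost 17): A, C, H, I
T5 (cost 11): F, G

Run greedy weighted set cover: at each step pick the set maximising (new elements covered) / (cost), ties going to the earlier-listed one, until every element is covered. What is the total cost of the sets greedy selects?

Pick 1: T1 adds 5 new (B, C, E, G, H) at cost 14 (ratio 5/14).
Pick 2: T3 adds 2 new (A, D) at cost 14 (ratio 2/14).
Pick 3: T5 adds 1 new (F) at cost 11 (ratio 1/11).
Pick 4: T4 adds 1 new (I) at cost 17 (ratio 1/17).
Greedy total cost: 14 + 14 + 11 + 17 = 56.

56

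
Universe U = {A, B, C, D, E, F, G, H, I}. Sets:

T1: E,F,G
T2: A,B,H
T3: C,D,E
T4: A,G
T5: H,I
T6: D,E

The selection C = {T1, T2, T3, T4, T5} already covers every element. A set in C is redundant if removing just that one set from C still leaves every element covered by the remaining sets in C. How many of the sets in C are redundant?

1

Drop T1: F uncovered — not redundant.
Drop T2: B uncovered — not redundant.
Drop T3: C, D uncovered — not redundant.
Drop T4: the rest still cover every element — redundant.
Drop T5: I uncovered — not redundant.
1 redundant: T4.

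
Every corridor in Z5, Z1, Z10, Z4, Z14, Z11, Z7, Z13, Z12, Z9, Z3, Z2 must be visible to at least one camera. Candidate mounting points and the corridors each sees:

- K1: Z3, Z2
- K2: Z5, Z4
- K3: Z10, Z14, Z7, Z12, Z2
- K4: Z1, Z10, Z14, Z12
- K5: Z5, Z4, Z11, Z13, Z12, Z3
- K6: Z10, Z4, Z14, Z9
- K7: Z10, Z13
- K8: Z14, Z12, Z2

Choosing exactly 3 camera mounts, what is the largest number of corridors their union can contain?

11

Choosing K3, K4, K5 covers {Z5, Z1, Z10, Z4, Z14, Z11, Z7, Z13, Z12, Z3, Z2} — 11 corridors.
No choice of 3 camera mounts does better; here Z9 is left uncovered.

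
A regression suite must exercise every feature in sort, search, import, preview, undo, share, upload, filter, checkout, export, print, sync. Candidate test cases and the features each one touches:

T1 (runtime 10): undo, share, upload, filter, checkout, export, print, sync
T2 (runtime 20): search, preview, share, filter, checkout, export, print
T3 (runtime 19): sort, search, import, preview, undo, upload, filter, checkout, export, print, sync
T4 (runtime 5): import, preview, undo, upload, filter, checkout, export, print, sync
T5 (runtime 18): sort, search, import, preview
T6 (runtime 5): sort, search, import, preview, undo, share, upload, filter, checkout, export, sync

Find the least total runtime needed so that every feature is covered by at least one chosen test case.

10

T4, T6 cover every feature at runtime 5 + 5 = 10.
Any cover uses at least 2 test cases; among all covering selections none totals below 10.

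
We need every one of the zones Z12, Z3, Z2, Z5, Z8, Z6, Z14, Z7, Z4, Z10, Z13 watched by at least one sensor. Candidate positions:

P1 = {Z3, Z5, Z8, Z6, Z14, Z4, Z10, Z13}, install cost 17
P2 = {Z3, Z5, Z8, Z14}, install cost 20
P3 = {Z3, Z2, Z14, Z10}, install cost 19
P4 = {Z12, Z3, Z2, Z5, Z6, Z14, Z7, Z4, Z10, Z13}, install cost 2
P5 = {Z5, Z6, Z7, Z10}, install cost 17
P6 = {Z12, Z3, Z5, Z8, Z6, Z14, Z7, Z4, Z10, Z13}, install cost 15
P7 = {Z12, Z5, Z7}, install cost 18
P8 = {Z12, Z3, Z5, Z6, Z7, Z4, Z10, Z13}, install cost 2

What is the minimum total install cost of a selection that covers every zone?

17

P4, P6 cover every zone at install cost 2 + 15 = 17.
Any cover uses at least 2 sensor positions; among all covering selections none totals below 17.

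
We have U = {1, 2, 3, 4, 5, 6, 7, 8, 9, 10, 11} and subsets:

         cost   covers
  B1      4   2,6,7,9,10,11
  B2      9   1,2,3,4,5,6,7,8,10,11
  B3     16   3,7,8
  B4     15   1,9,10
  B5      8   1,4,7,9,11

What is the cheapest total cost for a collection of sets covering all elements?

B1, B2 cover every element at cost 4 + 9 = 13.
Any cover uses at least 2 sets; among all covering selections none totals below 13.

13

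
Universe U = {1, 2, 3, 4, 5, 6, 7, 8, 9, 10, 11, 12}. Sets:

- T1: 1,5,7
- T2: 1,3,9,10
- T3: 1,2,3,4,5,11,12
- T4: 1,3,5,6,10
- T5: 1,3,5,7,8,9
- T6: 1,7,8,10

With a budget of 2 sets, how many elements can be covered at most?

10

Choosing T3, T5 covers {1, 2, 3, 4, 5, 7, 8, 9, 11, 12} — 10 elements.
No choice of 2 sets does better; here 6, 10 are left uncovered.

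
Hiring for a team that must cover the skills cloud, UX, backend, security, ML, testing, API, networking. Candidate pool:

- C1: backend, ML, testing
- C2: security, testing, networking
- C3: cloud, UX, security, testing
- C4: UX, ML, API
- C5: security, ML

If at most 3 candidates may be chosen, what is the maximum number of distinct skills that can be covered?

7

Choosing C1, C2, C3 covers {cloud, UX, backend, security, ML, testing, networking} — 7 skills.
No choice of 3 candidates does better; here API is left uncovered.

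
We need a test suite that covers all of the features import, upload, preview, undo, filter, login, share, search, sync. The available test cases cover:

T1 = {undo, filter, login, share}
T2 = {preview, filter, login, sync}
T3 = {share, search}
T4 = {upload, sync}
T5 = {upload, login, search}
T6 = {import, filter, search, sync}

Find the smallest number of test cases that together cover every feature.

T1, T2, T4, T6 together cover {import, upload, preview, undo, filter, login, share, search, sync} — every feature.
No 3 of the 6 test cases cover everything (all 20 triples fall short), so 4 is minimum.

4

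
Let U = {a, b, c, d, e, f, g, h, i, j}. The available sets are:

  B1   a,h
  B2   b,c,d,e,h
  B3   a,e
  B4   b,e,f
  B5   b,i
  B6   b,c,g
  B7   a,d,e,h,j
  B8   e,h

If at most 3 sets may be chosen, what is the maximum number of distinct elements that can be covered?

9

Choosing B4, B6, B7 covers {a, b, c, d, e, f, g, h, j} — 9 elements.
No choice of 3 sets does better; here i is left uncovered.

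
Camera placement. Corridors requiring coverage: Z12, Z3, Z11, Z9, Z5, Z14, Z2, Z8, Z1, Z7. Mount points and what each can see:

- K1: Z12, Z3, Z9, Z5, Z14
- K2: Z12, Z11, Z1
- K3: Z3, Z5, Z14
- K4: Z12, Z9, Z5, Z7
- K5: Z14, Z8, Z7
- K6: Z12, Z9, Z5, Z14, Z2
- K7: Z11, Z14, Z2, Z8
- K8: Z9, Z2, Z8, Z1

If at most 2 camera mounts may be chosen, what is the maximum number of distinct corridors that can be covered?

8

Choosing K1, K7 covers {Z12, Z3, Z11, Z9, Z5, Z14, Z2, Z8} — 8 corridors.
No choice of 2 camera mounts does better; here Z1, Z7 are left uncovered.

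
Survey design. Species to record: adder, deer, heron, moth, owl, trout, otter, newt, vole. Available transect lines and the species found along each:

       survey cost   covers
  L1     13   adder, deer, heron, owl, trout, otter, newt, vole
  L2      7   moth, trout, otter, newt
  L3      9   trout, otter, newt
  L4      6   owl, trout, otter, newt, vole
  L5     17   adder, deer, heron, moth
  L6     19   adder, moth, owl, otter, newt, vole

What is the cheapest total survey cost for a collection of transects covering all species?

20

L1, L2 cover every species at survey cost 13 + 7 = 20.
Any cover uses at least 2 transects; among all covering selections none totals below 20.
Greedy by coverage-per-survey cost would pick L4, L5 for 23 — worse than the optimum 20.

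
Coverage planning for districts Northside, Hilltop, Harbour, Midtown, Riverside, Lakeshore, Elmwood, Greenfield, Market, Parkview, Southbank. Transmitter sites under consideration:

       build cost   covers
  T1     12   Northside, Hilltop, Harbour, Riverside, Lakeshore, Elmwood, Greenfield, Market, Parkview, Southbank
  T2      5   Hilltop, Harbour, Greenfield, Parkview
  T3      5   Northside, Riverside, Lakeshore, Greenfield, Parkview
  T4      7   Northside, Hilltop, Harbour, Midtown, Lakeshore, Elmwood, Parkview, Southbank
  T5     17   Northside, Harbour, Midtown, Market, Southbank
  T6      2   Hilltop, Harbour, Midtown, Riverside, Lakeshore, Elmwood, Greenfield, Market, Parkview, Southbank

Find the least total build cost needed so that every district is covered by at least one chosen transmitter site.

7

T3, T6 cover every district at build cost 5 + 2 = 7.
Any cover uses at least 2 transmitter sites; among all covering selections none totals below 7.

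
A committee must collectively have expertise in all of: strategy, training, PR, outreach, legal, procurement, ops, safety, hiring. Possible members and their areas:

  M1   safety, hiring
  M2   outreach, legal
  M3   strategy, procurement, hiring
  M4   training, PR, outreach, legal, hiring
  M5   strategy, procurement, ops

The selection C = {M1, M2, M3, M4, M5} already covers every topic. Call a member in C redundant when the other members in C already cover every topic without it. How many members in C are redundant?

Drop M1: safety uncovered — not redundant.
Drop M2: the rest still cover every topic — redundant.
Drop M3: the rest still cover every topic — redundant.
Drop M4: training, PR uncovered — not redundant.
Drop M5: ops uncovered — not redundant.
2 redundant: M2, M3.

2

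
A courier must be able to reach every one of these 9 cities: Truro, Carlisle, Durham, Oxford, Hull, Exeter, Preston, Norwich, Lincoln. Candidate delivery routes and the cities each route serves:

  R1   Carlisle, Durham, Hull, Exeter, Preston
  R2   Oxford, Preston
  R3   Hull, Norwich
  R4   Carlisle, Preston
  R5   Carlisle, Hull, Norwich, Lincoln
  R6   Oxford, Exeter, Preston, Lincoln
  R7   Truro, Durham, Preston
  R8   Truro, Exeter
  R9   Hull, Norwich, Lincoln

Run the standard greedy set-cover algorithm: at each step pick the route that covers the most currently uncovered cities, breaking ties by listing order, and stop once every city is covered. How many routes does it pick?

Pick 1: R1 covers 5 new cities (Carlisle, Durham, Hull, Exeter, Preston).
Pick 2: R5 covers 2 new cities (Norwich, Lincoln).
Pick 3: R2 covers 1 new cities (Oxford).
Pick 4: R7 covers 1 new cities (Truro).
Greedy uses 4 routes. (The true minimum is 3.)

4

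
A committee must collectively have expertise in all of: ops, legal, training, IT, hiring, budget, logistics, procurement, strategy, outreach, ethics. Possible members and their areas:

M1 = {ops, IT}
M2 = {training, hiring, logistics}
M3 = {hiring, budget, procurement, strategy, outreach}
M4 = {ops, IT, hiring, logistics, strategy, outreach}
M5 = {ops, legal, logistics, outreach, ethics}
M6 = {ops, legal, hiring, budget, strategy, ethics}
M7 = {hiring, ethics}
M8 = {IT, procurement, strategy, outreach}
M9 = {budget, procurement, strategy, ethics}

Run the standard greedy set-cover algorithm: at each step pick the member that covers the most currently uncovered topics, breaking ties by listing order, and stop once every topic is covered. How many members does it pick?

Pick 1: M4 covers 6 new topics (ops, IT, hiring, logistics, strategy, outreach).
Pick 2: M6 covers 3 new topics (legal, budget, ethics).
Pick 3: M2 covers 1 new topics (training).
Pick 4: M3 covers 1 new topics (procurement).
Greedy uses 4 members. (The true minimum is 3.)

4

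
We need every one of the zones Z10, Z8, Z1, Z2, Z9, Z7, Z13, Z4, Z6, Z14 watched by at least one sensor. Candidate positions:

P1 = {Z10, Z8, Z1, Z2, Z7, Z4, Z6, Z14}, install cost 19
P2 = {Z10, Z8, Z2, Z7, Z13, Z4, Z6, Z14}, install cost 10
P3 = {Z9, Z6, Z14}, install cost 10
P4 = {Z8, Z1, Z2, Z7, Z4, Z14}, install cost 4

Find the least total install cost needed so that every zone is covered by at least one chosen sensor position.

P2, P3, P4 cover every zone at install cost 10 + 10 + 4 = 24.
Any cover uses at least 3 sensor positions; among all covering selections none totals below 24.

24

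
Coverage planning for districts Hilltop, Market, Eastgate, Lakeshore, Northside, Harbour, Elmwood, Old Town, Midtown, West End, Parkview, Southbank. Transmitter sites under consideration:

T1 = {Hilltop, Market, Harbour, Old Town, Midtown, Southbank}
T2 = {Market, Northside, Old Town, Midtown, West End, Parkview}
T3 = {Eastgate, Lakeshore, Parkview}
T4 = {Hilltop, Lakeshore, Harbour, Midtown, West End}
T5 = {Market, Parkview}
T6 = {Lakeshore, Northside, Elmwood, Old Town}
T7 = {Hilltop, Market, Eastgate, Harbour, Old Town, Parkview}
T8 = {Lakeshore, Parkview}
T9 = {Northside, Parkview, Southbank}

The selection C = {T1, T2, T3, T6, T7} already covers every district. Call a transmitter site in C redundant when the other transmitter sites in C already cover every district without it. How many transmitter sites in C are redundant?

Drop T1: Southbank uncovered — not redundant.
Drop T2: West End uncovered — not redundant.
Drop T3: the rest still cover every district — redundant.
Drop T6: Elmwood uncovered — not redundant.
Drop T7: the rest still cover every district — redundant.
2 redundant: T3, T7.

2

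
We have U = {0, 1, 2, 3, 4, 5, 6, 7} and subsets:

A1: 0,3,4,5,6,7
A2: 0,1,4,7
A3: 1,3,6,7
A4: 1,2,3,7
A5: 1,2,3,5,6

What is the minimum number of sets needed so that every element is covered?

A1, A4 together cover {0, 1, 2, 3, 4, 5, 6, 7} — every element.
No single set contains all 8 elements, so 2 is optimal.

2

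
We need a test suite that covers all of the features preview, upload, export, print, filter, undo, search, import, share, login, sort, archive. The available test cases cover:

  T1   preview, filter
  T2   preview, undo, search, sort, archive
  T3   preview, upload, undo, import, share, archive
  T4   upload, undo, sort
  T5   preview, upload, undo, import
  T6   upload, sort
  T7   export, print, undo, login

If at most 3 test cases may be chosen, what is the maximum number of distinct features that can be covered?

11

Choosing T2, T3, T7 covers {preview, upload, export, print, undo, search, import, share, login, sort, archive} — 11 features.
No choice of 3 test cases does better; here filter is left uncovered.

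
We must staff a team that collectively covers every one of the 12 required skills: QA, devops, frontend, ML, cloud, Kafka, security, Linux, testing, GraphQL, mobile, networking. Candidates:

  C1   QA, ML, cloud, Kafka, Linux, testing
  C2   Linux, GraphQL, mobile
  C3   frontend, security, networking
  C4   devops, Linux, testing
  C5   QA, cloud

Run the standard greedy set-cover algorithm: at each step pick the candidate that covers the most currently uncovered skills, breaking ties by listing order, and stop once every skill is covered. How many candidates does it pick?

4

Pick 1: C1 covers 6 new skills (QA, ML, cloud, Kafka, Linux, testing).
Pick 2: C3 covers 3 new skills (frontend, security, networking).
Pick 3: C2 covers 2 new skills (GraphQL, mobile).
Pick 4: C4 covers 1 new skills (devops).
Greedy uses 4 candidates.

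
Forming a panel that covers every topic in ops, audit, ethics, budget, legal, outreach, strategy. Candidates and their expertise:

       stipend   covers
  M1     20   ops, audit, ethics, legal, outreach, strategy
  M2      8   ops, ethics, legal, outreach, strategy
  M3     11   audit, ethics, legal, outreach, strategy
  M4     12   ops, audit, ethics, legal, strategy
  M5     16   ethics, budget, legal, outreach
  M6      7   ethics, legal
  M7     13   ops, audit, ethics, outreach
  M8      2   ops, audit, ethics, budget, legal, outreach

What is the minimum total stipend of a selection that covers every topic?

10

M2, M8 cover every topic at stipend 8 + 2 = 10.
Any cover uses at least 2 members; among all covering selections none totals below 10.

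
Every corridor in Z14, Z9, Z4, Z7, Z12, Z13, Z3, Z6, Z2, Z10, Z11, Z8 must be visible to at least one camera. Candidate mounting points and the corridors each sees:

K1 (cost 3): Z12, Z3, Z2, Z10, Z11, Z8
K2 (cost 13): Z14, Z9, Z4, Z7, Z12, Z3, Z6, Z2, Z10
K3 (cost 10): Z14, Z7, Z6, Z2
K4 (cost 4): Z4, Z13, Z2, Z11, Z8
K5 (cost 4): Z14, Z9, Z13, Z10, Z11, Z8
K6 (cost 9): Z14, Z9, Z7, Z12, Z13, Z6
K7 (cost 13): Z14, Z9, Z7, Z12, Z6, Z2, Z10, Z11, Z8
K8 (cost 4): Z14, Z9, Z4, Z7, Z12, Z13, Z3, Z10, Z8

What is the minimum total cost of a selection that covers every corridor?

K1, K4, K6 cover every corridor at cost 3 + 4 + 9 = 16.
Any cover uses at least 2 camera mounts; among all covering selections none totals below 16.

16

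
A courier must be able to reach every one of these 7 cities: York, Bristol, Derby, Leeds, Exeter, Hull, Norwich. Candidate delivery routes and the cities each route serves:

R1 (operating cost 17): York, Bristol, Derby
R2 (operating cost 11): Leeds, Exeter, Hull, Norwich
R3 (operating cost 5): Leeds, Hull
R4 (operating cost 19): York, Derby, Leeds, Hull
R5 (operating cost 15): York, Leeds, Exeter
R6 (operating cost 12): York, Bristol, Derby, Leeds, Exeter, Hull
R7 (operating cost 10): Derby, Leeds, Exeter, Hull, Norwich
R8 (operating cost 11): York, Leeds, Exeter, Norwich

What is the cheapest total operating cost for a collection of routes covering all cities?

R6, R7 cover every city at operating cost 12 + 10 = 22.
Any cover uses at least 2 routes; among all covering selections none totals below 22.

22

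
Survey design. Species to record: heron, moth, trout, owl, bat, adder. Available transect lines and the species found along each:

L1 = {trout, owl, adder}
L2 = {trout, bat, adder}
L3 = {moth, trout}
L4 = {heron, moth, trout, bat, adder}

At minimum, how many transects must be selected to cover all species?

2

L1, L4 together cover {heron, moth, trout, owl, bat, adder} — every species.
No single transect contains all 6 species, so 2 is optimal.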